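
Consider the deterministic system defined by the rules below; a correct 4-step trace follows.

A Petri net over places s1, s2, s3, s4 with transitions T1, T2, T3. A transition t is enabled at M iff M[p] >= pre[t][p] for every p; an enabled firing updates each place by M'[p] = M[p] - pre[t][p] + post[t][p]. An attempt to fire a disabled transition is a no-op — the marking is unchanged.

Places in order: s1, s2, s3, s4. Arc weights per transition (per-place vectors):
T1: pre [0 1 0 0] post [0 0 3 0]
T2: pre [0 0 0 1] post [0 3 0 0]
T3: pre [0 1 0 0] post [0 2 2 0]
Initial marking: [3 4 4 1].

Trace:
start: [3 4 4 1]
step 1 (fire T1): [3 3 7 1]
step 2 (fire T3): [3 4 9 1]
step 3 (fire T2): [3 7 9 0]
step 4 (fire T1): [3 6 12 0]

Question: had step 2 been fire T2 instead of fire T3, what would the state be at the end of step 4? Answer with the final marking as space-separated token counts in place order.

3 5 10 0

(re-executing from step 2 with the substitution; state before step 2: [3 3 7 1])
step 2 (fire T2): [3 6 7 0]
step 3 (fire T2): [3 6 7 0]
step 4 (fire T1): [3 5 10 0]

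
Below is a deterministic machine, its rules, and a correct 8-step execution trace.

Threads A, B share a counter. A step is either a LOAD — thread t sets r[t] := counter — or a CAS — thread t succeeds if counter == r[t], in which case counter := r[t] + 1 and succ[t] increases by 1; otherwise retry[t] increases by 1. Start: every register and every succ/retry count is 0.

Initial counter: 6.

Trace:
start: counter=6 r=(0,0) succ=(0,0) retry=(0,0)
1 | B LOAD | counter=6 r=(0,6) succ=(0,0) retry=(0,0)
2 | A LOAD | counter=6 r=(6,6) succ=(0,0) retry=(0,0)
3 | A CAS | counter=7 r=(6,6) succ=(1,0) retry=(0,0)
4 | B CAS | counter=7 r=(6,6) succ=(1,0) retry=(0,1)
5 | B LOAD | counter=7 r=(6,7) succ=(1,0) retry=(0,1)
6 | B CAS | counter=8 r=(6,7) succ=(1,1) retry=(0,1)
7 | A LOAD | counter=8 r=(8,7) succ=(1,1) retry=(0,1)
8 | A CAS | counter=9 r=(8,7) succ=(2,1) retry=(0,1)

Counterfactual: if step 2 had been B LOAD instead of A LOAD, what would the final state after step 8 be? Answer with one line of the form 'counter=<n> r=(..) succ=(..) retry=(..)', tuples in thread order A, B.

counter=9 r=(8,7) succ=(1,2) retry=(1,0)

(re-executing from step 2 with the substitution; state before step 2: counter=6 r=(0,6) succ=(0,0) retry=(0,0))
2 | B LOAD | counter=6 r=(0,6) succ=(0,0) retry=(0,0)
3 | A CAS | counter=6 r=(0,6) succ=(0,0) retry=(1,0)
4 | B CAS | counter=7 r=(0,6) succ=(0,1) retry=(1,0)
5 | B LOAD | counter=7 r=(0,7) succ=(0,1) retry=(1,0)
6 | B CAS | counter=8 r=(0,7) succ=(0,2) retry=(1,0)
7 | A LOAD | counter=8 r=(8,7) succ=(0,2) retry=(1,0)
8 | A CAS | counter=9 r=(8,7) succ=(1,2) retry=(1,0)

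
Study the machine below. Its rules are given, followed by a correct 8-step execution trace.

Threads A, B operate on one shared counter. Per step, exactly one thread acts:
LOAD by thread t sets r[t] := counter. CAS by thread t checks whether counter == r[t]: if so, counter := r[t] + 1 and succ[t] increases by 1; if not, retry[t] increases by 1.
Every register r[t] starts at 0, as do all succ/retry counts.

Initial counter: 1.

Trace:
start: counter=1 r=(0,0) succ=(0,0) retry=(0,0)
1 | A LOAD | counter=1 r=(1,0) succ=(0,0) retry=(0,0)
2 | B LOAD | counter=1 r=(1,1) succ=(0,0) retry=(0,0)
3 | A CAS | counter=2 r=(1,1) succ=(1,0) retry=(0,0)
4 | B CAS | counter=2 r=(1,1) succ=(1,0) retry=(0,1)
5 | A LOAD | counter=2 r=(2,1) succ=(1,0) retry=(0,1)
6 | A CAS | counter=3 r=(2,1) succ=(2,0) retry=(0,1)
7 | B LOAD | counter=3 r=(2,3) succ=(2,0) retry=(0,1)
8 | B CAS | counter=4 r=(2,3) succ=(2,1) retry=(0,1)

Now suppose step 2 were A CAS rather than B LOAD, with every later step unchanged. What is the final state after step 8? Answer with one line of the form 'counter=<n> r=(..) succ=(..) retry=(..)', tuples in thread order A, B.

counter=4 r=(2,3) succ=(2,1) retry=(1,1)

(re-executing from step 2 with the substitution; state before step 2: counter=1 r=(1,0) succ=(0,0) retry=(0,0))
2 | A CAS | counter=2 r=(1,0) succ=(1,0) retry=(0,0)
3 | A CAS | counter=2 r=(1,0) succ=(1,0) retry=(1,0)
4 | B CAS | counter=2 r=(1,0) succ=(1,0) retry=(1,1)
5 | A LOAD | counter=2 r=(2,0) succ=(1,0) retry=(1,1)
6 | A CAS | counter=3 r=(2,0) succ=(2,0) retry=(1,1)
7 | B LOAD | counter=3 r=(2,3) succ=(2,0) retry=(1,1)
8 | B CAS | counter=4 r=(2,3) succ=(2,1) retry=(1,1)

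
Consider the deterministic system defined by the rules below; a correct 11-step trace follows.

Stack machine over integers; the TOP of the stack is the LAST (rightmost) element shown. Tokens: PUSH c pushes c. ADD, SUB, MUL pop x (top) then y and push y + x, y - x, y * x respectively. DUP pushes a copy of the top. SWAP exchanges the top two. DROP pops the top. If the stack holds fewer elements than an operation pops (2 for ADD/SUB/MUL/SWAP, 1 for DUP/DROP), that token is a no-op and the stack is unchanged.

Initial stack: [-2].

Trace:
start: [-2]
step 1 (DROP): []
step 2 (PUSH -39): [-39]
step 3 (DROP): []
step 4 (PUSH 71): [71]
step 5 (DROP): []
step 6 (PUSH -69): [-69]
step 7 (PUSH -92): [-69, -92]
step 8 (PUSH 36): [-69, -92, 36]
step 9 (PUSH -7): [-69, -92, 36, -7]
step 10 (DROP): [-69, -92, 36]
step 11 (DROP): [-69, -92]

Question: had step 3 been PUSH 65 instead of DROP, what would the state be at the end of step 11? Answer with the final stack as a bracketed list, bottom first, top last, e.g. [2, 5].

[-39, 65, -69, -92]

(re-executing from step 3 with the substitution; state before step 3: [-39])
step 3 (PUSH 65): [-39, 65]
step 4 (PUSH 71): [-39, 65, 71]
step 5 (DROP): [-39, 65]
step 6 (PUSH -69): [-39, 65, -69]
step 7 (PUSH -92): [-39, 65, -69, -92]
step 8 (PUSH 36): [-39, 65, -69, -92, 36]
step 9 (PUSH -7): [-39, 65, -69, -92, 36, -7]
step 10 (DROP): [-39, 65, -69, -92, 36]
step 11 (DROP): [-39, 65, -69, -92]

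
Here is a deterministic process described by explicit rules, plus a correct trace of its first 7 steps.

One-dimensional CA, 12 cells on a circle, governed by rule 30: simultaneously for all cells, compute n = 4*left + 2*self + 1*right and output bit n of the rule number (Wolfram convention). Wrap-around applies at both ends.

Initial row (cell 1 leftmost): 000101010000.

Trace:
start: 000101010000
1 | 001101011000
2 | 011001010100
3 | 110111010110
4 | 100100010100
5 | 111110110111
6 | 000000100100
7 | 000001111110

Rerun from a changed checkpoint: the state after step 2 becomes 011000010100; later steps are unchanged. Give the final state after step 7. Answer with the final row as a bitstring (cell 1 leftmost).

000110101000

state after step 2 := 011000010100
3 | 110100110110
4 | 100111100100
5 | 111100011111
6 | 000010110000
7 | 000110101000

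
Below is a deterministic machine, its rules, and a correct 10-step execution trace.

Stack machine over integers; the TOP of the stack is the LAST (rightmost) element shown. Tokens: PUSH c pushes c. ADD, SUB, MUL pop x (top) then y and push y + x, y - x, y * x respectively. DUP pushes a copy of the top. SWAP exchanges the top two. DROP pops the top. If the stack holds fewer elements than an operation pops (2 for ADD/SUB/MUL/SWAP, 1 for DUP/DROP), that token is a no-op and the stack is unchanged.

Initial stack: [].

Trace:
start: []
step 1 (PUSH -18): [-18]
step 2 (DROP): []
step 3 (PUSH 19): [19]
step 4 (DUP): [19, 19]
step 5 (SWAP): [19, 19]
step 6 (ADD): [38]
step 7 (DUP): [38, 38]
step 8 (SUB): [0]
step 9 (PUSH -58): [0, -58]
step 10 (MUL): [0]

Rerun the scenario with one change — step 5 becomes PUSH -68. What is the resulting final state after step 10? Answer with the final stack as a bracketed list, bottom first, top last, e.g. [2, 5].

[19, 0]

(re-executing from step 5 with the substitution; state before step 5: [19, 19])
step 5 (PUSH -68): [19, 19, -68]
step 6 (ADD): [19, -49]
step 7 (DUP): [19, -49, -49]
step 8 (SUB): [19, 0]
step 9 (PUSH -58): [19, 0, -58]
step 10 (MUL): [19, 0]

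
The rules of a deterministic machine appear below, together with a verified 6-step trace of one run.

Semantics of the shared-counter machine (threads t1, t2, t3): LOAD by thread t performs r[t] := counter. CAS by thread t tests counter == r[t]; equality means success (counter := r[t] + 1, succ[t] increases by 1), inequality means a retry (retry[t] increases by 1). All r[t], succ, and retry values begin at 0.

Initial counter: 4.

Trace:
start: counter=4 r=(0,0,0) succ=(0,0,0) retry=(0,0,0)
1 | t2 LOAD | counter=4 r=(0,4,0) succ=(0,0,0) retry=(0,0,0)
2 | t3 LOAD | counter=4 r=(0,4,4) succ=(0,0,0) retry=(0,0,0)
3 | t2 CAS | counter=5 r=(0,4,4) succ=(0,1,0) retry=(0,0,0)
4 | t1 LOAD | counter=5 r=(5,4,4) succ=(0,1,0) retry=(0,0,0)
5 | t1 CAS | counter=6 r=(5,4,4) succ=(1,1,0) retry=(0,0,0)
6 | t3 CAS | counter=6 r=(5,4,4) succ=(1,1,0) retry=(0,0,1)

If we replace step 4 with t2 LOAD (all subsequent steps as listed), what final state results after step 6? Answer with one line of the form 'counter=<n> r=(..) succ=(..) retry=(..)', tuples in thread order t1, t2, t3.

counter=5 r=(0,5,4) succ=(0,1,0) retry=(1,0,1)

(re-executing from step 4 with the substitution; state before step 4: counter=5 r=(0,4,4) succ=(0,1,0) retry=(0,0,0))
4 | t2 LOAD | counter=5 r=(0,5,4) succ=(0,1,0) retry=(0,0,0)
5 | t1 CAS | counter=5 r=(0,5,4) succ=(0,1,0) retry=(1,0,0)
6 | t3 CAS | counter=5 r=(0,5,4) succ=(0,1,0) retry=(1,0,1)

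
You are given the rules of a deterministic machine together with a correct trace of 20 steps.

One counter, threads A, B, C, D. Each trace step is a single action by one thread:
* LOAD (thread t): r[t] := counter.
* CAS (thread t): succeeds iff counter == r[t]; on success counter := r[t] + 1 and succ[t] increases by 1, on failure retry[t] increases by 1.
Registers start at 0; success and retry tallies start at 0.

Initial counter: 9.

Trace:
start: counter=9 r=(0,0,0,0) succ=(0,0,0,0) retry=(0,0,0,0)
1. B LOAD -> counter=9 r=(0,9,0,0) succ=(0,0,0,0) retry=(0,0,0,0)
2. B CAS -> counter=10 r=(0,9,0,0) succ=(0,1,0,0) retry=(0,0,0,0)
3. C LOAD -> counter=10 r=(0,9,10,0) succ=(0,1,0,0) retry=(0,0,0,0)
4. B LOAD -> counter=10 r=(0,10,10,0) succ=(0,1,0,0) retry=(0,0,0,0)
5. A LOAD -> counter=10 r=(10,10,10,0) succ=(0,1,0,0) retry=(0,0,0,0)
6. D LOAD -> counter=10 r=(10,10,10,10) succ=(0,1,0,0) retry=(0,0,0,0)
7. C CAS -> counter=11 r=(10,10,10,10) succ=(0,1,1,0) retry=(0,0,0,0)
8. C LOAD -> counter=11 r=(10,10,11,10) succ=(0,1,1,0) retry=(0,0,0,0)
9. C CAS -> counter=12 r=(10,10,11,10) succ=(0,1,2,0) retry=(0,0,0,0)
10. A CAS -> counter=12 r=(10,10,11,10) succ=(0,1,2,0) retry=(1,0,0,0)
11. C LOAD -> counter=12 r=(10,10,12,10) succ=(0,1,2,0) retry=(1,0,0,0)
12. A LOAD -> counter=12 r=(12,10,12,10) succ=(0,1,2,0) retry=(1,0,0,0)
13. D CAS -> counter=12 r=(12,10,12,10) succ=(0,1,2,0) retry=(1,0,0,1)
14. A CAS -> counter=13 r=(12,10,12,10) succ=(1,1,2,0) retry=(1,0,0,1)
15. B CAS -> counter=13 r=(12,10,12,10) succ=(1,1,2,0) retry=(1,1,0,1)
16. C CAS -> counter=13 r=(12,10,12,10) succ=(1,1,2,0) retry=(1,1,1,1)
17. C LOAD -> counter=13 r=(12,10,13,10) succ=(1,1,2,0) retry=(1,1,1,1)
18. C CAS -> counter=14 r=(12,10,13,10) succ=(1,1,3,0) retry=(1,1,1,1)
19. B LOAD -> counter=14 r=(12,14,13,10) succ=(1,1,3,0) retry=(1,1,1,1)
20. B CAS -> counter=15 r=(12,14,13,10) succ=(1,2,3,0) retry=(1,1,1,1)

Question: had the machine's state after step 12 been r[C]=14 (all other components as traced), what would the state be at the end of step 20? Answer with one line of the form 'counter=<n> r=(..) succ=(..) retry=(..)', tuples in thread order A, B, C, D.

counter=15 r=(12,14,13,10) succ=(1,2,3,0) retry=(1,1,1,1)

state after step 12 := counter=12 r=(12,10,14,10) succ=(0,1,2,0) retry=(1,0,0,0)
13. D CAS -> counter=12 r=(12,10,14,10) succ=(0,1,2,0) retry=(1,0,0,1)
14. A CAS -> counter=13 r=(12,10,14,10) succ=(1,1,2,0) retry=(1,0,0,1)
15. B CAS -> counter=13 r=(12,10,14,10) succ=(1,1,2,0) retry=(1,1,0,1)
16. C CAS -> counter=13 r=(12,10,14,10) succ=(1,1,2,0) retry=(1,1,1,1)
17. C LOAD -> counter=13 r=(12,10,13,10) succ=(1,1,2,0) retry=(1,1,1,1)
18. C CAS -> counter=14 r=(12,10,13,10) succ=(1,1,3,0) retry=(1,1,1,1)
19. B LOAD -> counter=14 r=(12,14,13,10) succ=(1,1,3,0) retry=(1,1,1,1)
20. B CAS -> counter=15 r=(12,14,13,10) succ=(1,2,3,0) retry=(1,1,1,1)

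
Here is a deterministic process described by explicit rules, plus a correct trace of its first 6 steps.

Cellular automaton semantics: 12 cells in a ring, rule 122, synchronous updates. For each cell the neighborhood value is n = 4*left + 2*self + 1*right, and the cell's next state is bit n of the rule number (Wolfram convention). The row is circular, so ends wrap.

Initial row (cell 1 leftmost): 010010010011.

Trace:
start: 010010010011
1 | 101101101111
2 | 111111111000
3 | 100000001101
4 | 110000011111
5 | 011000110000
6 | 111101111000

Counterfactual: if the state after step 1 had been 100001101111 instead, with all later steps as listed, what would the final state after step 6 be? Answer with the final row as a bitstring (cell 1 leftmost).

111100011011

state after step 1 := 100001101111
2 | 110011111000
3 | 111110001101
4 | 000011011111
5 | 100111110001
6 | 111100011011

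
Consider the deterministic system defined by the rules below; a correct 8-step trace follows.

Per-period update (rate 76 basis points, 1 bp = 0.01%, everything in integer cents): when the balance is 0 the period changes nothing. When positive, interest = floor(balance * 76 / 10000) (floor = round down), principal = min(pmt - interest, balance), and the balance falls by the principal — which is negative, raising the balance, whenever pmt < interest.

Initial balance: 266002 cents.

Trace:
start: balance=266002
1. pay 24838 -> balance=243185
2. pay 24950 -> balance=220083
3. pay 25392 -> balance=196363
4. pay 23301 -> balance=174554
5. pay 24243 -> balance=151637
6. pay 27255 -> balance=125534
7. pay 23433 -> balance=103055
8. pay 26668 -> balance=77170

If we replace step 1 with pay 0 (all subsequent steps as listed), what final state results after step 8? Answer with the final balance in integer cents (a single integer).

(re-executing from step 1 with the substitution; state before step 1: balance=266002)
1. pay 0 -> balance=268023
2. pay 24950 -> balance=245109
3. pay 25392 -> balance=221579
4. pay 23301 -> balance=199962
5. pay 24243 -> balance=177238
6. pay 27255 -> balance=151330
7. pay 23433 -> balance=129047
8. pay 26668 -> balance=103359

103359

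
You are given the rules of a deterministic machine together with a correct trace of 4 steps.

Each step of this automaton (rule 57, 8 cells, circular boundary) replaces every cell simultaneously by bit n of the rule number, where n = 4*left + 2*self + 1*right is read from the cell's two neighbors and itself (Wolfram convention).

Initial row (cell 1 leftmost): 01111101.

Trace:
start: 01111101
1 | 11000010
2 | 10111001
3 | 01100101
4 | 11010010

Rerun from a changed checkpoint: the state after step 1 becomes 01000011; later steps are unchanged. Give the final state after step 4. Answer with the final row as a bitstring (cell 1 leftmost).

11010010

state after step 1 := 01000011
2 | 10111010
3 | 01100101
4 | 11010010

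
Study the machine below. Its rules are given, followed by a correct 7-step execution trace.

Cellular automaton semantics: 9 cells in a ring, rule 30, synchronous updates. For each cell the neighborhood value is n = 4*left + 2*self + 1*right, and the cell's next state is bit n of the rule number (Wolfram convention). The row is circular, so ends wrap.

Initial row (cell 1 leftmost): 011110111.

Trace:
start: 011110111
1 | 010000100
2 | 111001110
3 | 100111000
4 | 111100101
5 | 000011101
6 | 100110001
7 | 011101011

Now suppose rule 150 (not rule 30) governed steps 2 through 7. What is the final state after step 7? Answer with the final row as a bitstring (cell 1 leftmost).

101111010

(re-executing steps 2..7 under rule 150; state before step 2: 010000100)
2 | 111001110
3 | 010110100
4 | 110000110
5 | 001001000
6 | 011111100
7 | 101111010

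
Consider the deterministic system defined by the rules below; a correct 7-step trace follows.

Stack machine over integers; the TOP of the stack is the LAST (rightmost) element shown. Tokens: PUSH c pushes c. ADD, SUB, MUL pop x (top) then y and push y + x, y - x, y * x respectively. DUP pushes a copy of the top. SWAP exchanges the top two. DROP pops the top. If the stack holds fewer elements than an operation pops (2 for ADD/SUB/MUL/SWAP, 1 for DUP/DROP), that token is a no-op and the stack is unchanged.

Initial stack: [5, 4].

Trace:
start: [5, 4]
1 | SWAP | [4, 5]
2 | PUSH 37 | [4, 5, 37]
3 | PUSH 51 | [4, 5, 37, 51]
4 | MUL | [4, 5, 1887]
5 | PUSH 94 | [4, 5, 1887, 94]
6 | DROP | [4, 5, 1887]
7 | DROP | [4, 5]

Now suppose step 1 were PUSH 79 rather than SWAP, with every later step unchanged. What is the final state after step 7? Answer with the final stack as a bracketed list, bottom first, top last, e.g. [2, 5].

(re-executing from step 1 with the substitution; state before step 1: [5, 4])
1 | PUSH 79 | [5, 4, 79]
2 | PUSH 37 | [5, 4, 79, 37]
3 | PUSH 51 | [5, 4, 79, 37, 51]
4 | MUL | [5, 4, 79, 1887]
5 | PUSH 94 | [5, 4, 79, 1887, 94]
6 | DROP | [5, 4, 79, 1887]
7 | DROP | [5, 4, 79]

[5, 4, 79]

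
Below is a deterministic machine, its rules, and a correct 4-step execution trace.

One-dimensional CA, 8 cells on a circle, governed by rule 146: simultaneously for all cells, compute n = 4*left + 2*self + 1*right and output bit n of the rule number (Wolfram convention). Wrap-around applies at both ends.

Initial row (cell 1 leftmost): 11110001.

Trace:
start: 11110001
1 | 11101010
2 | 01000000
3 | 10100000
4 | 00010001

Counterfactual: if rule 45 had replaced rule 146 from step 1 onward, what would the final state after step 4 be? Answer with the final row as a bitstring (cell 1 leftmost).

(re-executing steps 1..4 under rule 45; state before step 1: 11110001)
1 | 00000101
2 | 01110111
3 | 11001100
4 | 10001000

10001000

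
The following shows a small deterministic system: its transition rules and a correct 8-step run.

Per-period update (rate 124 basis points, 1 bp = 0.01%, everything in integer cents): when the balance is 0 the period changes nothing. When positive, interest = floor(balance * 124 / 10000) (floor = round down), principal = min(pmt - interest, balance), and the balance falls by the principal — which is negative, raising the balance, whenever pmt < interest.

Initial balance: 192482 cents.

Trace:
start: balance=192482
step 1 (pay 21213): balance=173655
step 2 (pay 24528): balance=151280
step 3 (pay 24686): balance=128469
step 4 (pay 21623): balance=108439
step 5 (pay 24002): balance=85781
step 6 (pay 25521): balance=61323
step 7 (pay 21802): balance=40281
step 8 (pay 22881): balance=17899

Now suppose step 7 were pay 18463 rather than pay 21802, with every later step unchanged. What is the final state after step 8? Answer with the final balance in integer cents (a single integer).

(re-executing from step 7 with the substitution; state before step 7: balance=61323)
step 7 (pay 18463): balance=43620
step 8 (pay 22881): balance=21279

21279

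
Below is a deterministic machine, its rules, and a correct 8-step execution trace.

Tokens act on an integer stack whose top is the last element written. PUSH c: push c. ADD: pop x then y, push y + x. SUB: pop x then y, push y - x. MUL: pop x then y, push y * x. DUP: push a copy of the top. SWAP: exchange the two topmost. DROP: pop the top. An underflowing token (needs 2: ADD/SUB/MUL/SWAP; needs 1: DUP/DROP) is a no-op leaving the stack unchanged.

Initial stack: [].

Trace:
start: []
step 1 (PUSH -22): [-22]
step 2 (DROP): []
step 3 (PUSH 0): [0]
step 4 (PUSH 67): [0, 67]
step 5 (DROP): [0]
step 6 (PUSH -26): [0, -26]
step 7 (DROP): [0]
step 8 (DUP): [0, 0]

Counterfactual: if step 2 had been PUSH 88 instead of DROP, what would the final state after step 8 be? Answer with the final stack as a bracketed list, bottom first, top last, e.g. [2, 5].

[-22, 88, 0, 0]

(re-executing from step 2 with the substitution; state before step 2: [-22])
step 2 (PUSH 88): [-22, 88]
step 3 (PUSH 0): [-22, 88, 0]
step 4 (PUSH 67): [-22, 88, 0, 67]
step 5 (DROP): [-22, 88, 0]
step 6 (PUSH -26): [-22, 88, 0, -26]
step 7 (DROP): [-22, 88, 0]
step 8 (DUP): [-22, 88, 0, 0]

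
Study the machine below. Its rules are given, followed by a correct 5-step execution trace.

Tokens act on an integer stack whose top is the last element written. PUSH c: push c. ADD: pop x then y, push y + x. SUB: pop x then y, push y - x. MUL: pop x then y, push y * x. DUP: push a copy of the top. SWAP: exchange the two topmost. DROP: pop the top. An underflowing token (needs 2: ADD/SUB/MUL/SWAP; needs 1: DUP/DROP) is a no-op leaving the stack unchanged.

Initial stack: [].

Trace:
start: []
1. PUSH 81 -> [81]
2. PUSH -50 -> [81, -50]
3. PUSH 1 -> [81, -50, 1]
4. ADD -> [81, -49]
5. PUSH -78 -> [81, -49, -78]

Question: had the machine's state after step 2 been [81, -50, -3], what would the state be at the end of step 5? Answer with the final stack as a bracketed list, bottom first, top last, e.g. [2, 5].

state after step 2 := [81, -50, -3]
3. PUSH 1 -> [81, -50, -3, 1]
4. ADD -> [81, -50, -2]
5. PUSH -78 -> [81, -50, -2, -78]

[81, -50, -2, -78]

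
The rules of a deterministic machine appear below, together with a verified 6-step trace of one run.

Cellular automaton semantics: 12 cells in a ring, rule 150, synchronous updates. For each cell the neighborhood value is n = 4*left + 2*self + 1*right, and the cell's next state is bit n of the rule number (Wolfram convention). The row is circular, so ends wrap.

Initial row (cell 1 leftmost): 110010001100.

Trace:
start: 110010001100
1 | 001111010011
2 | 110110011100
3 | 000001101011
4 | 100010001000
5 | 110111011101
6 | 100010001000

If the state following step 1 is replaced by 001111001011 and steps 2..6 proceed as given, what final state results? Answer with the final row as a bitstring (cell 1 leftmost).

state after step 1 := 001111001011
2 | 110110111000
3 | 000000010101
4 | 100000110101
5 | 010001000100
6 | 111011101110

111011101110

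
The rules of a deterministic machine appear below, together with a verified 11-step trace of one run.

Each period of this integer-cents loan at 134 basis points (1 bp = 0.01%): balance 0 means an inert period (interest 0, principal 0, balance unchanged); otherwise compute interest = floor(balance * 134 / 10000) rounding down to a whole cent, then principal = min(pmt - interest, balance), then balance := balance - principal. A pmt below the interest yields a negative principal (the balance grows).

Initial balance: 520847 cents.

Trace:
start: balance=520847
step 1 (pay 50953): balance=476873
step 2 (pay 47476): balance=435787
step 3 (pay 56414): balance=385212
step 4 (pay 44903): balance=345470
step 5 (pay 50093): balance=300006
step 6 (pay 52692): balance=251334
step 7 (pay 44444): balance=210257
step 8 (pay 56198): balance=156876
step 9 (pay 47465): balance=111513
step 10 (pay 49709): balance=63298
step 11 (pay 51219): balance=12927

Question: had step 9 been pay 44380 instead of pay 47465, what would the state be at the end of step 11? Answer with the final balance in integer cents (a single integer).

(re-executing from step 9 with the substitution; state before step 9: balance=156876)
step 9 (pay 44380): balance=114598
step 10 (pay 49709): balance=66424
step 11 (pay 51219): balance=16095

16095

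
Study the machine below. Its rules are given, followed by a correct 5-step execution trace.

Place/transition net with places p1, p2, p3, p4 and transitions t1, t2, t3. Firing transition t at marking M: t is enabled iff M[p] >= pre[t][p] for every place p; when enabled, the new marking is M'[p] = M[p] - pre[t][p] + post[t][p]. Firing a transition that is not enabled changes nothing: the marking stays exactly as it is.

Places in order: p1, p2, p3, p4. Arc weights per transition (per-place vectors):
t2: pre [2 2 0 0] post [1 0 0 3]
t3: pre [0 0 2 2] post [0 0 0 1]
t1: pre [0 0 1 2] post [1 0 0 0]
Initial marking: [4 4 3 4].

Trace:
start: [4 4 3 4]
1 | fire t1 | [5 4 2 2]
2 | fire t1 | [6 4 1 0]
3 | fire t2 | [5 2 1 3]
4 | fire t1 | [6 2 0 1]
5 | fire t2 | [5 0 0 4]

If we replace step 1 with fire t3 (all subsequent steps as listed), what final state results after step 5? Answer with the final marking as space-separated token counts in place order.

3 0 0 7

(re-executing from step 1 with the substitution; state before step 1: [4 4 3 4])
1 | fire t3 | [4 4 1 3]
2 | fire t1 | [5 4 0 1]
3 | fire t2 | [4 2 0 4]
4 | fire t1 | [4 2 0 4]
5 | fire t2 | [3 0 0 7]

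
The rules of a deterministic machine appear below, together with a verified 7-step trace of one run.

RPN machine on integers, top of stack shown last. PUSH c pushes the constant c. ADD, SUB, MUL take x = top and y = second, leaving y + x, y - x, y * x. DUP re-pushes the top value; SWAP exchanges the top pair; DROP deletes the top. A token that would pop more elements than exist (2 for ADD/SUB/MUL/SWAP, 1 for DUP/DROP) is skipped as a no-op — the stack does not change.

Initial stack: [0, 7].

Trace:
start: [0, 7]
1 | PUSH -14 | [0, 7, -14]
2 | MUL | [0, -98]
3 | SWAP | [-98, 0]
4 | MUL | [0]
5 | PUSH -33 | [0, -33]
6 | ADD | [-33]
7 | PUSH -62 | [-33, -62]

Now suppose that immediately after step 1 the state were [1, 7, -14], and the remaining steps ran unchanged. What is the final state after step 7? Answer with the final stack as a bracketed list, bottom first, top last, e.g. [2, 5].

[-131, -62]

state after step 1 := [1, 7, -14]
2 | MUL | [1, -98]
3 | SWAP | [-98, 1]
4 | MUL | [-98]
5 | PUSH -33 | [-98, -33]
6 | ADD | [-131]
7 | PUSH -62 | [-131, -62]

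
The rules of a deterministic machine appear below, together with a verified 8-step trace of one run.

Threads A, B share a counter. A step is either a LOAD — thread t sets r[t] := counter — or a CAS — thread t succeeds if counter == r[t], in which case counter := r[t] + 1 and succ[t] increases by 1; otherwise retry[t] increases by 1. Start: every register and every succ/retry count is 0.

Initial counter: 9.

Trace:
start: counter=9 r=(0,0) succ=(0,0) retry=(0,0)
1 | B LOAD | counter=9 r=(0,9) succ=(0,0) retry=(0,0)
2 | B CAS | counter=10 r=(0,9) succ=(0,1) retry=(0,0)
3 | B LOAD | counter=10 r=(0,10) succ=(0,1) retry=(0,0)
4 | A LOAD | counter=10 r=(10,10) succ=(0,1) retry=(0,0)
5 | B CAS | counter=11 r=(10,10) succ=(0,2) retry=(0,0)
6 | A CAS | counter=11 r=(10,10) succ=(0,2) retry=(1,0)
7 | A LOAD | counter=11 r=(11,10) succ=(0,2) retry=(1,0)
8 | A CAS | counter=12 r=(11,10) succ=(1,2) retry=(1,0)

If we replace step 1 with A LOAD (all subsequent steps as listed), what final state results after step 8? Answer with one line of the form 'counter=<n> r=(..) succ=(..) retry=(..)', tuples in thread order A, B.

counter=11 r=(10,9) succ=(1,1) retry=(1,1)

(re-executing from step 1 with the substitution; state before step 1: counter=9 r=(0,0) succ=(0,0) retry=(0,0))
1 | A LOAD | counter=9 r=(9,0) succ=(0,0) retry=(0,0)
2 | B CAS | counter=9 r=(9,0) succ=(0,0) retry=(0,1)
3 | B LOAD | counter=9 r=(9,9) succ=(0,0) retry=(0,1)
4 | A LOAD | counter=9 r=(9,9) succ=(0,0) retry=(0,1)
5 | B CAS | counter=10 r=(9,9) succ=(0,1) retry=(0,1)
6 | A CAS | counter=10 r=(9,9) succ=(0,1) retry=(1,1)
7 | A LOAD | counter=10 r=(10,9) succ=(0,1) retry=(1,1)
8 | A CAS | counter=11 r=(10,9) succ=(1,1) retry=(1,1)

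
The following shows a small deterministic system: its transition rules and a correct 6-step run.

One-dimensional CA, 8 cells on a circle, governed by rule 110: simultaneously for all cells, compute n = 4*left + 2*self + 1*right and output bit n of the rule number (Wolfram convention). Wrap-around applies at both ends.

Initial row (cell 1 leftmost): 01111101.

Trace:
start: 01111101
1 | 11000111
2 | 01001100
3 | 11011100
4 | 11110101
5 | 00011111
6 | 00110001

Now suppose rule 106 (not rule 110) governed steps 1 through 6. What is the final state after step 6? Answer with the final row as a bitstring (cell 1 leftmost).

(re-executing steps 1..6 under rule 106; state before step 1: 01111101)
1 | 11000110
2 | 11001111
3 | 01011000
4 | 10111000
5 | 01101001
6 | 11110010

11110010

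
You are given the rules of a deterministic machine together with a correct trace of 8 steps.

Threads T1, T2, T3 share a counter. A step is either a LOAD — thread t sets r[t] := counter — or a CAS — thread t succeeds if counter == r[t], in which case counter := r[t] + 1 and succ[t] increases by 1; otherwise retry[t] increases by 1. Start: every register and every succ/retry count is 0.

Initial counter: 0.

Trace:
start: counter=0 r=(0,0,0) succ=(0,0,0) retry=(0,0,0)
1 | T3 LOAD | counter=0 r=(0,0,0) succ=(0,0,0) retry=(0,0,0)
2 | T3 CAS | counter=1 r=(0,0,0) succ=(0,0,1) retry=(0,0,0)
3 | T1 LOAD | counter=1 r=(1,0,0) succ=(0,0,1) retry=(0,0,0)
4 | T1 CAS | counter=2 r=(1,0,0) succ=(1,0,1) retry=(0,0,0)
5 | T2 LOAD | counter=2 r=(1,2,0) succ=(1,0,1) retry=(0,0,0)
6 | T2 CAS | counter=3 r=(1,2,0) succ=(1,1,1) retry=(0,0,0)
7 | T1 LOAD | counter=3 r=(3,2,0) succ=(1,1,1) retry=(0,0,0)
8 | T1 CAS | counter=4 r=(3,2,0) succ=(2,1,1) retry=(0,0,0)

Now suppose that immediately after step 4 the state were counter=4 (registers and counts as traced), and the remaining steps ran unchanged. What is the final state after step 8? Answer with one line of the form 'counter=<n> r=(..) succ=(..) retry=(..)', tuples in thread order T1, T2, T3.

state after step 4 := counter=4 r=(1,0,0) succ=(1,0,1) retry=(0,0,0)
5 | T2 LOAD | counter=4 r=(1,4,0) succ=(1,0,1) retry=(0,0,0)
6 | T2 CAS | counter=5 r=(1,4,0) succ=(1,1,1) retry=(0,0,0)
7 | T1 LOAD | counter=5 r=(5,4,0) succ=(1,1,1) retry=(0,0,0)
8 | T1 CAS | counter=6 r=(5,4,0) succ=(2,1,1) retry=(0,0,0)

counter=6 r=(5,4,0) succ=(2,1,1) retry=(0,0,0)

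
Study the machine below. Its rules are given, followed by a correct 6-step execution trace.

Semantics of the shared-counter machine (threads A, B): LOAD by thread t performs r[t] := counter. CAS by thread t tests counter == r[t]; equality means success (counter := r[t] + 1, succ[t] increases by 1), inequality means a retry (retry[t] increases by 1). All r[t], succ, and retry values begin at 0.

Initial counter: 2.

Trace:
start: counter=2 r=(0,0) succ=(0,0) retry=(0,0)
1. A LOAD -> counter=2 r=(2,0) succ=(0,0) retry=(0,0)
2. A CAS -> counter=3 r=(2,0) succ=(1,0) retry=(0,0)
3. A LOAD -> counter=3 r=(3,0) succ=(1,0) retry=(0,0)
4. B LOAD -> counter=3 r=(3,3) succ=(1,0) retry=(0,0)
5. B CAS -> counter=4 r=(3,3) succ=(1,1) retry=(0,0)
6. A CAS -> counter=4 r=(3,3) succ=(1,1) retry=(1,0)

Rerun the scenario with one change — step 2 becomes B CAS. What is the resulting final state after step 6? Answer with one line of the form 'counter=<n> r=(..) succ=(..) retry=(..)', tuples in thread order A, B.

(re-executing from step 2 with the substitution; state before step 2: counter=2 r=(2,0) succ=(0,0) retry=(0,0))
2. B CAS -> counter=2 r=(2,0) succ=(0,0) retry=(0,1)
3. A LOAD -> counter=2 r=(2,0) succ=(0,0) retry=(0,1)
4. B LOAD -> counter=2 r=(2,2) succ=(0,0) retry=(0,1)
5. B CAS -> counter=3 r=(2,2) succ=(0,1) retry=(0,1)
6. A CAS -> counter=3 r=(2,2) succ=(0,1) retry=(1,1)

counter=3 r=(2,2) succ=(0,1) retry=(1,1)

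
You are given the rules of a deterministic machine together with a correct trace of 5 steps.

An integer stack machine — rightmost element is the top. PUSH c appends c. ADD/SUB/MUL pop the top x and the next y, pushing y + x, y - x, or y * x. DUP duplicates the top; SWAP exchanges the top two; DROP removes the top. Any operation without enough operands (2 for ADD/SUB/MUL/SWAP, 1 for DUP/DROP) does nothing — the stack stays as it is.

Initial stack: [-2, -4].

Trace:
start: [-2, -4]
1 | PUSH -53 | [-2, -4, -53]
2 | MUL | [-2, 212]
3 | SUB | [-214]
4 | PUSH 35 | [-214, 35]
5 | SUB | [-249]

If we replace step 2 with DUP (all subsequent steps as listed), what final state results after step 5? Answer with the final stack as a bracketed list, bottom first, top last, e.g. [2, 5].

[-2, -4, -35]

(re-executing from step 2 with the substitution; state before step 2: [-2, -4, -53])
2 | DUP | [-2, -4, -53, -53]
3 | SUB | [-2, -4, 0]
4 | PUSH 35 | [-2, -4, 0, 35]
5 | SUB | [-2, -4, -35]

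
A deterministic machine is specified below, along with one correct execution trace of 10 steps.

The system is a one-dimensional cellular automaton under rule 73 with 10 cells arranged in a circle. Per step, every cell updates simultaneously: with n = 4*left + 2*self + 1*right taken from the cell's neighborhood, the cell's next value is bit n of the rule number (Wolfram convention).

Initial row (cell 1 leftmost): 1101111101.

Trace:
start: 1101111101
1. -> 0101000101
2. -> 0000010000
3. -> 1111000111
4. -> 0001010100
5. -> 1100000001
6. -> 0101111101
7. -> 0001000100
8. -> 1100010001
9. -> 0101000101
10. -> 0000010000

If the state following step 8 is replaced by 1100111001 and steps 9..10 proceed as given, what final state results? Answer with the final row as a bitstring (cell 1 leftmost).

0000000000

state after step 8 := 1100111001
9. -> 0100101001
10. -> 0000000000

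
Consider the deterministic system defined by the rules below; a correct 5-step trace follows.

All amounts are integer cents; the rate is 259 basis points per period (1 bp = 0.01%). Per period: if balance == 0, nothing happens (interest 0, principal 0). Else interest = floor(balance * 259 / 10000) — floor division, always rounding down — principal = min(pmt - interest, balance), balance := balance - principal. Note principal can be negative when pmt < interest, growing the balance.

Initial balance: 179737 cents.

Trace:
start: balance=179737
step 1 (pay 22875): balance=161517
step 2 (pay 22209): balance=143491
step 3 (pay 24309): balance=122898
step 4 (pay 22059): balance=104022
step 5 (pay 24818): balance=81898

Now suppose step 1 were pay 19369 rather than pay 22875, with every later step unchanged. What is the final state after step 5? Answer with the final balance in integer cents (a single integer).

(re-executing from step 1 with the substitution; state before step 1: balance=179737)
step 1 (pay 19369): balance=165023
step 2 (pay 22209): balance=147088
step 3 (pay 24309): balance=126588
step 4 (pay 22059): balance=107807
step 5 (pay 24818): balance=85781

85781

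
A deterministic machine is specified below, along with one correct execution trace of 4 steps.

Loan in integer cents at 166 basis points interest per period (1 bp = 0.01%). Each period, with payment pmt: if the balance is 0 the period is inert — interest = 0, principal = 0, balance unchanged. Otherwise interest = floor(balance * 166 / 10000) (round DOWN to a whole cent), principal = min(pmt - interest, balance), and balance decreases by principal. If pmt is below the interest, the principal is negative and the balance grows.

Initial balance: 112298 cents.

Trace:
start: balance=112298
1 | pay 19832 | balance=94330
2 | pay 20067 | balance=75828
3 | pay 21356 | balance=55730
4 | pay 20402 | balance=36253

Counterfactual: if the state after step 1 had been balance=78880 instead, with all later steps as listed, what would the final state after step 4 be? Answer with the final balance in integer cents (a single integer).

state after step 1 := balance=78880
2 | pay 20067 | balance=60122
3 | pay 21356 | balance=39764
4 | pay 20402 | balance=20022

20022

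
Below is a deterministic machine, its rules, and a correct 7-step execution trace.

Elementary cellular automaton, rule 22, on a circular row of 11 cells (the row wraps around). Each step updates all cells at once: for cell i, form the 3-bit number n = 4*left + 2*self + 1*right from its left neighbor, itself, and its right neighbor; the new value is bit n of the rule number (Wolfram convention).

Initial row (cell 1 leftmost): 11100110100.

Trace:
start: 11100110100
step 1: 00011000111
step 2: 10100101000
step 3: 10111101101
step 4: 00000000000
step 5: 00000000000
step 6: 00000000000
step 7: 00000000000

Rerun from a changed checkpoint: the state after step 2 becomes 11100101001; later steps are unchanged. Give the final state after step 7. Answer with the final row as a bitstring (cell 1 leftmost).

00011101110

state after step 2 := 11100101001
step 3: 00011101110
step 4: 00100000001
step 5: 11110000011
step 6: 00001000100
step 7: 00011101110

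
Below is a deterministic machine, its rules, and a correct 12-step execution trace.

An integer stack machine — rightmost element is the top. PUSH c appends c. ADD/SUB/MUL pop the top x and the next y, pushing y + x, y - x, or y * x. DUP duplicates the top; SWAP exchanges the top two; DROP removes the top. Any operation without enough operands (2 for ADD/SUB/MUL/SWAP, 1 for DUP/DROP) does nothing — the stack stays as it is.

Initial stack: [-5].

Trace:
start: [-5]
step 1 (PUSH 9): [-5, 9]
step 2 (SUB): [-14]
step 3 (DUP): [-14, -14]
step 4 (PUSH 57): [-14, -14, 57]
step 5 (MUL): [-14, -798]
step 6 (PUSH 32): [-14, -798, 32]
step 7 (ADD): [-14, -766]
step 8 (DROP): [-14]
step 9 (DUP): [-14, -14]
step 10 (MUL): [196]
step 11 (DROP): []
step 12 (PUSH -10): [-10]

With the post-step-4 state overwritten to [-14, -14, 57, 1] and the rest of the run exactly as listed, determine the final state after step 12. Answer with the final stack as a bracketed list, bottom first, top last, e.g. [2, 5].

[-14, -10]

state after step 4 := [-14, -14, 57, 1]
step 5 (MUL): [-14, -14, 57]
step 6 (PUSH 32): [-14, -14, 57, 32]
step 7 (ADD): [-14, -14, 89]
step 8 (DROP): [-14, -14]
step 9 (DUP): [-14, -14, -14]
step 10 (MUL): [-14, 196]
step 11 (DROP): [-14]
step 12 (PUSH -10): [-14, -10]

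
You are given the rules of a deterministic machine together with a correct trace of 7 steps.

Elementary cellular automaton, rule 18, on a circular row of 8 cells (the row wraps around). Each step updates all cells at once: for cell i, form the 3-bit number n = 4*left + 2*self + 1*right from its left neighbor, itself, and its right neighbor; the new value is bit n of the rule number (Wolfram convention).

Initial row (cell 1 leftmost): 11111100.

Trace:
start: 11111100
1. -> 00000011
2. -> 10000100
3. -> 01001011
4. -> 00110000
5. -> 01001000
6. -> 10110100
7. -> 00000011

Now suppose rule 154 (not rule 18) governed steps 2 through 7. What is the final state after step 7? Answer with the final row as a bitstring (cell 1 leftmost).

(re-executing steps 2..7 under rule 154; state before step 2: 00000011)
2. -> 10000110
3. -> 01001100
4. -> 10111010
5. -> 00110000
6. -> 01101000
7. -> 11000100

11000100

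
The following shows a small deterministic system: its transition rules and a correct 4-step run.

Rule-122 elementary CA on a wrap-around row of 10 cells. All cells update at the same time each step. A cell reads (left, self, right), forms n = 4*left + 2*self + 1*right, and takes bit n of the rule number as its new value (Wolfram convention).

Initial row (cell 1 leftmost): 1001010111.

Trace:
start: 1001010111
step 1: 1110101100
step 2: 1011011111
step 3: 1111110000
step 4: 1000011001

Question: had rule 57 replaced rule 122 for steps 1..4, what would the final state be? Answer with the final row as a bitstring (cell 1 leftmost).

(re-executing steps 1..4 under rule 57; state before step 1: 1001010111)
step 1: 0100101100
step 2: 0010011011
step 3: 1001010110
step 4: 0100101101

0100101101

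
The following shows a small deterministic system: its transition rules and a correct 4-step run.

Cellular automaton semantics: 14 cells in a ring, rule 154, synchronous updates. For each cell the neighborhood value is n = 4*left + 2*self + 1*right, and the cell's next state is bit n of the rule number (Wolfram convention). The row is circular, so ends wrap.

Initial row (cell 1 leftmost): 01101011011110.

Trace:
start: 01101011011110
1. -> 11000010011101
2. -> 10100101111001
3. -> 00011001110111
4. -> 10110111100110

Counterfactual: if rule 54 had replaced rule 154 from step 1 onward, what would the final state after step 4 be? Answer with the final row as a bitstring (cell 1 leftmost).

01111110010000

(re-executing steps 1..4 under rule 54; state before step 1: 01101011011110)
1. -> 10011100100001
2. -> 01100011110010
3. -> 10010100001111
4. -> 01111110010000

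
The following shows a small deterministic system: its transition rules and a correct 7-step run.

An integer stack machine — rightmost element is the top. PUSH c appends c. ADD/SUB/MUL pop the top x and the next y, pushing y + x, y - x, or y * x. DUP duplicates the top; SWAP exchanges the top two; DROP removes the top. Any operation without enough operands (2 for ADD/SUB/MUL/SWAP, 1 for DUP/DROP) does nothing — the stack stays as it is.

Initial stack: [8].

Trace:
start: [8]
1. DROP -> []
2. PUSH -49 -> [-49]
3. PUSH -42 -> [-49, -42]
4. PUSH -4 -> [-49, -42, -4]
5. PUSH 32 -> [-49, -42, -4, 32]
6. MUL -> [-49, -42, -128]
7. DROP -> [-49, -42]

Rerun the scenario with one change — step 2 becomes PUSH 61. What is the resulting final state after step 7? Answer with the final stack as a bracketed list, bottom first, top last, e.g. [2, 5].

[61, -42]

(re-executing from step 2 with the substitution; state before step 2: [])
2. PUSH 61 -> [61]
3. PUSH -42 -> [61, -42]
4. PUSH -4 -> [61, -42, -4]
5. PUSH 32 -> [61, -42, -4, 32]
6. MUL -> [61, -42, -128]
7. DROP -> [61, -42]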